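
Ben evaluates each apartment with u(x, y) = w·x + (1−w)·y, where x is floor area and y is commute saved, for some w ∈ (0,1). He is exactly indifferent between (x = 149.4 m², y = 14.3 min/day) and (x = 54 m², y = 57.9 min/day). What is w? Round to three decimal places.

w = 0.314

u(149.4,14.3) = u(54,57.9) means w·149.4 + (1−w)·14.3 = w·54 + (1−w)·57.9.
w·(149.4−54) = (1−w)·(57.9−14.3), i.e. w·95.4 = (1−w)·43.6.
The marginal rate of substitution is 43.6/95.4, so w = 43.6/(95.4+43.6) = 0.314.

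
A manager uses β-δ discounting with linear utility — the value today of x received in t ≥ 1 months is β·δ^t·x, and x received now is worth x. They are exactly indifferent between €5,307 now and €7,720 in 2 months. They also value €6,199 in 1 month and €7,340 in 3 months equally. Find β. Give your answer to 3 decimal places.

The second indifference involves only future payoffs, so β cancels: β·δ^1·6199 = β·δ^3·7340, giving δ^2 = 6199/7340 = 0.84455, so δ = 0.91899.
Now use the now-vs-future pair: 5307 = β·δ^2·7720 gives β = 5307/(0.84455·7720) ≈ 0.814.

β ≈ 0.814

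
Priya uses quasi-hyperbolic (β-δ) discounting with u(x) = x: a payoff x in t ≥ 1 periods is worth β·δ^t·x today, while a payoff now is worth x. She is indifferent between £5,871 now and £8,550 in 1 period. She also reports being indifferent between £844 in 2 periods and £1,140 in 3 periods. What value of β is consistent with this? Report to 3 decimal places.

From the later pair, β·δ^2·844 = β·δ^3·1140; dividing through, δ = 844/1140 = 0.74035.
Substituting δ into 5871 = β·δ·8550: β = 5871/(6330.000) ≈ 0.927.

β ≈ 0.927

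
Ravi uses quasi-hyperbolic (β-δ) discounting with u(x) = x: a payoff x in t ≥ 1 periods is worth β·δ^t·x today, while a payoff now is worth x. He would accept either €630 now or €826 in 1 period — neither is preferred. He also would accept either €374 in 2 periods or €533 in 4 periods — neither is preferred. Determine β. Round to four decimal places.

Both payoffs in the second observation are in the future, so β drops out: δ^2·374 = δ^4·533 ⇒ δ^2 = 374/533 = 0.70169, so δ = 0.83767.
Now use the now-vs-future pair: 630 = β·δ·826 gives β = 630/(0.83767·826) ≈ 0.9105.

β ≈ 0.9105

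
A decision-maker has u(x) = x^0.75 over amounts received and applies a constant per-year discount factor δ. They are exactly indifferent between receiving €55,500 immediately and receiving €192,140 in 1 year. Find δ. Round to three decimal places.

The payoff in 1 year is discounted by δ, so u(55500) = δ·u(192140) and δ = u(55500)/u(192140).
Since u(x) = x^0.75, δ = (55500/192140)^0.75 = 0.28885^0.75 = 0.39401.

δ ≈ 0.394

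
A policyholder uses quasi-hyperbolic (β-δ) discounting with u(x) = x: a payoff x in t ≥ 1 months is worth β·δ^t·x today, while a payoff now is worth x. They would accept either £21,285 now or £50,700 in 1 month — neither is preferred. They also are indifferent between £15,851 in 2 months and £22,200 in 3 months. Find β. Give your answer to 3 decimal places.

From the later pair, β·δ^2·15851 = β·δ^3·22200; dividing through, δ = 15851/22200 = 0.71401.
Now use the now-vs-future pair: 21285 = β·δ·50700 gives β = 21285/(0.71401·50700) ≈ 0.588.

β ≈ 0.588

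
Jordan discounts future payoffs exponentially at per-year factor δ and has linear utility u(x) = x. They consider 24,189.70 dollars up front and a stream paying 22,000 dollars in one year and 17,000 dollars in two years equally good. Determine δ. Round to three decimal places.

δ ≈ 0.710

The stream is worth 22000δ + 17000δ² today, so 22000δ + 17000δ² = 24189.70.
Rearranged: 17000δ² + 22000δ − 24189.70 = 0.
δ = (−22000 + √(22000² + 4·17000·24189.70)) / (2·17000) = (−22000 + √2128899600.00) / 34000 ≈ 0.710.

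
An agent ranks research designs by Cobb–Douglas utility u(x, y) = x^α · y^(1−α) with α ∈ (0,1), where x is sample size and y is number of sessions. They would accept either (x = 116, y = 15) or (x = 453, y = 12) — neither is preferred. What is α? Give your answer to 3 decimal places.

α ≈ 0.141

The Cobb–Douglas utilities coincide, so 116^α·15^(1−α) = 453^α·12^(1−α).
(116/453)^α = (12/15)^(1−α); take logs: α·ln(116/453) = (1−α)·ln(12/15), i.e. α·-1.362302 = (1−α)·-0.223144.
So α/(1−α) = (-0.223144)/(-1.362302) = 0.163799, and α = 0.163799/1.163799 ≈ 0.141.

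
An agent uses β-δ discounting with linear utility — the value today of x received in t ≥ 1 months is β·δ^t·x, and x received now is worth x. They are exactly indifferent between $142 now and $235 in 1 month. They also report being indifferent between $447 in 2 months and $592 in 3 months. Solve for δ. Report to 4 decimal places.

From the later pair, β·δ^2·447 = β·δ^3·592; dividing through, δ = 447/592 = 0.75507.

δ ≈ 0.7551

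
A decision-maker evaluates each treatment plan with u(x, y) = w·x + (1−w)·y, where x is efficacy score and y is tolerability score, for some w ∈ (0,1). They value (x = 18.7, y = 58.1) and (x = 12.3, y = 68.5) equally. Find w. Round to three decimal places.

w = 0.619

u(18.7,58.1) = u(12.3,68.5) means w·18.7 + (1−w)·58.1 = w·12.3 + (1−w)·68.5.
Collecting terms: w·6.4 = (1−w)·10.4.
Hence w = 10.4/(6.4+10.4) = 10.4/16.8 = 0.619.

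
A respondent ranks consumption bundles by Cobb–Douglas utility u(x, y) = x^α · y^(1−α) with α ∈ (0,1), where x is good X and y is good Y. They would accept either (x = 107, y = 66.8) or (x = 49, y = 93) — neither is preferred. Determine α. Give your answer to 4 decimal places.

α ≈ 0.2976

Set the two utilities equal: 107^α·66.8^(1−α) = 49^α·93^(1−α).
Rearrange to (107/49)^α = (93/66.8)^(1−α) and take logs: α·0.7810085 = (1−α)·0.3308964.
Thus α·(1.1119049) = 0.3308964, so α = 0.3308964/1.1119049 ≈ 0.2976.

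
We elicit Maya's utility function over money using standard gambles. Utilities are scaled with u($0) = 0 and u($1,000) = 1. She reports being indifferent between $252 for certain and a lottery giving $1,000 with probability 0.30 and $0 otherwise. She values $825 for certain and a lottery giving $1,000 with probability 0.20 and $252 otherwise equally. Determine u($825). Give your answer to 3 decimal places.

0.440

The first gamble pins u($252): it must equal 0.30·1 + 0.70·0 = 0.30.
The second indifference gives u($825) = 0.20·u($1,000) + 0.80·u($252) = 0.20·1.00 + 0.80·0.30 = 0.4400.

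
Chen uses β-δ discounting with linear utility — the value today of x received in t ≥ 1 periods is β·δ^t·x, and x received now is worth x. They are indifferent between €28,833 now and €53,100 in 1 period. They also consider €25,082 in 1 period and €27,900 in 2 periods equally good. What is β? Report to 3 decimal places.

From the later pair, β·δ^1·25082 = β·δ^2·27900; dividing through, δ = 25082/27900 = 0.89900.
The first indifference: 28833 = β·δ·53100, so β = 28833/(δ·53100) = 28833/(0.89900·53100) ≈ 0.604.

β ≈ 0.604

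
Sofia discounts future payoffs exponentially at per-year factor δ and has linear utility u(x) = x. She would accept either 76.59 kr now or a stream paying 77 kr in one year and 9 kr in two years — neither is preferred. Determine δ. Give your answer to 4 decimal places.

δ ≈ 0.9000

The stream is worth 77δ + 9δ² today, so 77δ + 9δ² = 76.59.
So 9δ² + 77δ − 76.59 = 0.
δ = (−77 + √(77² + 4·9·76.59)) / (2·9) = (−77 + √8686.24) / 18 ≈ 0.9000.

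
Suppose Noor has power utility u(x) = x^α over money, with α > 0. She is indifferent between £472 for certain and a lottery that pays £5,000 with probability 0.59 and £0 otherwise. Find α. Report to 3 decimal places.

Since u(0) = 0, the lottery's EU is 0.59·5000^α.
Equating: 472^α = 0.59·5000^α, i.e. 0.0944^α = 0.59.
Taking logs: α·ln(472/5000) = ln(0.59), so α = -0.527633 / -2.360214 ≈ 0.224.

α ≈ 0.224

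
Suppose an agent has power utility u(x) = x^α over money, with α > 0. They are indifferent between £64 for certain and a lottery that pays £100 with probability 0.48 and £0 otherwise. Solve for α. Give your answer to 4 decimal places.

EU(lottery) = 0.48·100^α + 0.52·0 = 0.48·100^α.
Setting u(64) equal to that: 64^α = 0.48·100^α ⇒ (64/100)^α = 0.48.
Take logs: α = ln 0.48 / ln(64/100) ≈ 1.644612.

α ≈ 1.6446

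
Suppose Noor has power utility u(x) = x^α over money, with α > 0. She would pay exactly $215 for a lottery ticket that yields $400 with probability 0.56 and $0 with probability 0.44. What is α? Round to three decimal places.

α ≈ 0.934

Since u(0) = 0, the lottery's EU is 0.56·400^α.
Setting u(215) equal to that: 215^α = 0.56·400^α ⇒ (215/400)^α = 0.56.
Take logs: α = ln 0.56 / ln(215/400) ≈ 0.93395.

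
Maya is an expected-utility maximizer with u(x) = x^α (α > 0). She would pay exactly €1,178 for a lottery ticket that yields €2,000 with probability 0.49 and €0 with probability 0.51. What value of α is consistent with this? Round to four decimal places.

α ≈ 1.3476

Since u(0) = 0, the lottery's EU is 0.49·2000^α.
Setting u(1178) equal to that: 1178^α = 0.49·2000^α ⇒ (1178/2000)^α = 0.49.
Taking logs: α·ln(1178/2000) = ln(0.49), so α = -0.7133499 / -0.5293291 ≈ 1.3476.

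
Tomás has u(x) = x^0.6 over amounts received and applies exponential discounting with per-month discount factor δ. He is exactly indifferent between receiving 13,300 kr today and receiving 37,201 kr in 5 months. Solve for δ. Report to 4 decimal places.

δ ≈ 0.8839

Indifference means u(13300) = δ^5 · u(37201), so δ^5 = u(13300)/u(37201).
Since u(x) = x^0.6, δ^5 = (13300/37201)^0.6 = 0.35752^0.6 = 0.53948.
So δ = 0.53948^(1/5) ≈ 0.8839.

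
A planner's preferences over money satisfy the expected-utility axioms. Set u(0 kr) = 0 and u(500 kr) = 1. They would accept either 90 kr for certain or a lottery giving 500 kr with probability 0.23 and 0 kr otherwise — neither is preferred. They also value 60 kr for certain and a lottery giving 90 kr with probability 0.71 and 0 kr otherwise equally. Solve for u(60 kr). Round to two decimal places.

0.16

From the first indifference, u(90 kr) = 0.23·u(500 kr) + 0.77·u(0 kr) = 0.23·1 + 0.77·0 = 0.23.
Chaining: u(60 kr) = 0.71·0.23 + 0.29·0.00 = 0.1633.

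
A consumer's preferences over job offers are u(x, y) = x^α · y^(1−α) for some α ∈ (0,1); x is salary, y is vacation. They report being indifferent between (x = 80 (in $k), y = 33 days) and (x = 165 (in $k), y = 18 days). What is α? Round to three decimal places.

The Cobb–Douglas utilities coincide, so 80^α·33^(1−α) = 165^α·18^(1−α).
Taking logs: α·ln 80 + (1−α)·ln 33 = α·ln 165 + (1−α)·ln 18, i.e. α·-0.723919 = (1−α)·-0.606136.
So α/(1−α) = (-0.606136)/(-0.723919) = 0.837298, and α = 0.837298/1.837298 ≈ 0.456.

α ≈ 0.456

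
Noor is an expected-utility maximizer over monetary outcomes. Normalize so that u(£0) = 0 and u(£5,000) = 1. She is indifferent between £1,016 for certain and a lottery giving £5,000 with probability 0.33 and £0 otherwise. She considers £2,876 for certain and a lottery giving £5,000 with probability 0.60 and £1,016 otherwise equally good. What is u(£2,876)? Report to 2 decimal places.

0.73

From the first indifference, u(£1,016) = 0.33·u(£5,000) + 0.67·u(£0) = 0.33·1 + 0.67·0 = 0.33.
Chaining: u(£2,876) = 0.60·1.00 + 0.40·0.33 = 0.7320.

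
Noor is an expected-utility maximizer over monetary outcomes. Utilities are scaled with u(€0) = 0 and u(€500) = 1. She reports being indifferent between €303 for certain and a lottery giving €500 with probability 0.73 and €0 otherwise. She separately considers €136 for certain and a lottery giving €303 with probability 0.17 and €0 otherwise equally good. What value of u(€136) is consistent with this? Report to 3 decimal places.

The first gamble pins u(€303): it must equal 0.73·1 + 0.27·0 = 0.73.
Chaining: u(€136) = 0.17·0.73 + 0.83·0.00 = 0.1241.

0.124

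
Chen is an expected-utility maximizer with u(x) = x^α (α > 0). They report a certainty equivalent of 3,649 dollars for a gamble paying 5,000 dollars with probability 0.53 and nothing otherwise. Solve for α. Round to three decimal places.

EU(lottery) = 0.53·5000^α + 0.47·0 = 0.53·5000^α.
Equating: 3649^α = 0.53·5000^α, i.e. 0.7298^α = 0.53.
α = ln(0.53) / ln(3649/5000) = -0.634878/-0.314985 ≈ 2.016.

α ≈ 2.016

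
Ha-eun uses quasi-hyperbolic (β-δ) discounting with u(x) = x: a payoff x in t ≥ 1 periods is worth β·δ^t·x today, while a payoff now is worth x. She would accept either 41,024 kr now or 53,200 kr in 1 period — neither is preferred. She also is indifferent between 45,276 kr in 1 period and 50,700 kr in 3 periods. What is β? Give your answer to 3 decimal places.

The second indifference involves only future payoffs, so β cancels: β·δ^1·45276 = β·δ^3·50700, giving δ^2 = 45276/50700 = 0.89302, so δ = 0.94500.
Substituting δ into 41024 = β·δ·53200: β = 41024/(50273.796) ≈ 0.816.

β ≈ 0.816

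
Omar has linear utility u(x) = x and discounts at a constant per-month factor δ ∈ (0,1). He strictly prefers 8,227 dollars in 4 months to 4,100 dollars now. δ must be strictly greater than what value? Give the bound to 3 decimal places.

Comparing present values: 4100 < δ^4·8227.
So δ^4 > 4100/8227 = 0.49836; taking the 4th root of both positive sides preserves the inequality.
δ > 0.49836^(1/4) = 0.840.

δ > 0.840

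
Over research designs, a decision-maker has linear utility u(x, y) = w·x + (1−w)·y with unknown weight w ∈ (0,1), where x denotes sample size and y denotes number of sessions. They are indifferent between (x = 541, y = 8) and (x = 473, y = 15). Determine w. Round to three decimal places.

w = 0.093

Equating utilities: w·541 + (1−w)·8 = w·473 + (1−w)·15.
w·(541−473) = (1−w)·(15−8), i.e. w·68 = (1−w)·7.
The marginal rate of substitution is 7/68, so w = 7/(68+7) = 0.093.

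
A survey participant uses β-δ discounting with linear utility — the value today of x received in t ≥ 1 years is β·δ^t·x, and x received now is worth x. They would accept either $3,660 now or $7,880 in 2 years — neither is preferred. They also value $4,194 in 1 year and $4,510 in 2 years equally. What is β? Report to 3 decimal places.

Both payoffs in the second observation are in the future, so β drops out: δ^1·4194 = δ^2·4510 ⇒ δ = 4194/4510 = 0.92993.
The first indifference: 3660 = β·δ^2·7880, so β = 3660/(δ^2·7880) = 3660/(0.86478·7880) ≈ 0.537.

β ≈ 0.537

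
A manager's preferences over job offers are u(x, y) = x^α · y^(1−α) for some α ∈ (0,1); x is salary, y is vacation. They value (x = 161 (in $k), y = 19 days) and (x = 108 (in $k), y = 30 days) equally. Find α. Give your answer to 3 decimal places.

α ≈ 0.534

Set the two utilities equal: 161^α·19^(1−α) = 108^α·30^(1−α).
Taking logs: α·ln 161 + (1−α)·ln 19 = α·ln 108 + (1−α)·ln 30, i.e. α·0.399273 = (1−α)·0.456758.
So α/(1−α) = (0.456758)/(0.399273) = 1.143974, and α = 1.143974/2.143974 ≈ 0.534.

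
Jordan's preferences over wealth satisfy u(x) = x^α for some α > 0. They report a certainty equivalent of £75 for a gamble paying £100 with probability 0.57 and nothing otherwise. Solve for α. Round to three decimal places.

The lottery's expected utility is 0.57·u(100) + 0.43·u(0) = 0.57·100^α (since u(0) = 0 for α > 0).
Indifference: 75^α = 0.57·100^α, so (75/100)^α = 0.57.
Take logs: α = ln 0.57 / ln(75/100) ≈ 1.95396.

α ≈ 1.954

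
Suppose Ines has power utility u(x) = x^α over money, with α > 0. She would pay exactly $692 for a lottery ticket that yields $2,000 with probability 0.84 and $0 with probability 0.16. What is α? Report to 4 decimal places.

The lottery's expected utility is 0.84·u(2000) + 0.16·u(0) = 0.84·2000^α (since u(0) = 0 for α > 0).
Setting u(692) equal to that: 692^α = 0.84·2000^α ⇒ (692/2000)^α = 0.84.
α = ln(0.84) / ln(692/2000) = -0.1743534/-1.0613165 ≈ 0.1643.

α ≈ 0.1643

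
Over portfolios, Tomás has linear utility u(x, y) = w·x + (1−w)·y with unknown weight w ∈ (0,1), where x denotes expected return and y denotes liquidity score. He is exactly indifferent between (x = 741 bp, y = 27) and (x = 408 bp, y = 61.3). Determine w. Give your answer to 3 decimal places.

w = 0.093

Equating utilities: w·741 + (1−w)·27 = w·408 + (1−w)·61.3.
Rearranging, 333·w − 34.3·(1−w) = 0.
Hence w = 34.3/(333+34.3) = 34.3/367.3 = 0.093.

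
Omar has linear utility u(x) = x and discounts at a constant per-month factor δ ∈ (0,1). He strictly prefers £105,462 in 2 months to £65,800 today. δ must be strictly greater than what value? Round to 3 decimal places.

δ > 0.790

Under u(x) = x this choice says 65800 < δ^2·105462.
Dividing by 105462: δ^2 > 0.62392. Both sides are positive, so the square root keeps the direction.
δ > 0.62392^(1/2) = 0.790.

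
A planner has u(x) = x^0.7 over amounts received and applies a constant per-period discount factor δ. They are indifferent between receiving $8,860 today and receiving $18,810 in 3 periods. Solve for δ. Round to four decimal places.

Indifference means u(8860) = δ^3 · u(18810), so δ^3 = u(8860)/u(18810).
Since u(x) = x^0.7, δ^3 = (8860/18810)^0.7 = 0.47103^0.7 = 0.59038.
Hence δ = (0.59038)^(1/3) = 0.838901.

δ ≈ 0.8389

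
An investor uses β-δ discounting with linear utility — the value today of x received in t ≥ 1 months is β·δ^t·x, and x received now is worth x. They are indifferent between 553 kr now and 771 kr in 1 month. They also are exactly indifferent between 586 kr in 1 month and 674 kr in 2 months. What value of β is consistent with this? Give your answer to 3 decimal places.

β ≈ 0.825

The second indifference involves only future payoffs, so β cancels: β·δ^1·586 = β·δ^2·674, giving δ = 586/674 = 0.86944.
Now use the now-vs-future pair: 553 = β·δ·771 gives β = 553/(0.86944·771) ≈ 0.825.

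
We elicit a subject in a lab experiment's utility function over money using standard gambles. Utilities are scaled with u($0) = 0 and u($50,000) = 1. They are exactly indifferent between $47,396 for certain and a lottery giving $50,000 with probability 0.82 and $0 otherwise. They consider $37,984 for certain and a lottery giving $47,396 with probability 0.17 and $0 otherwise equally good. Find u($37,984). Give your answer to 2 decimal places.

0.14

From the first indifference, u($47,396) = 0.82·u($50,000) + 0.18·u($0) = 0.82·1 + 0.18·0 = 0.82.
The second indifference gives u($37,984) = 0.17·u($47,396) + 0.83·u($0) = 0.17·0.82 + 0.83·0.00 = 0.1394.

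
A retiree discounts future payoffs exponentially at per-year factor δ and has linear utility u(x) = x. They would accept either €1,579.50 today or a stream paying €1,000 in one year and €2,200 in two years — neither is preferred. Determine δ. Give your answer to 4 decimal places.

δ ≈ 0.6500

Equating present values: 1579.50 = 1000δ + 2200δ².
So 2200δ² + 1000δ − 1579.50 = 0.
δ = (−1000 + √(1000² + 4·2200·1579.50)) / (2·2200) = (−1000 + √14899600.00) / 4400 ≈ 0.6500.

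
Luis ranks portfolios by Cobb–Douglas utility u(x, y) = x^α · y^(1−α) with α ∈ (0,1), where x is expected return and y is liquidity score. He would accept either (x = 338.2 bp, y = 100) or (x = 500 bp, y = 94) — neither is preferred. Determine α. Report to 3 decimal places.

The Cobb–Douglas utilities coincide, so 338.2^α·100^(1−α) = 500^α·94^(1−α).
(338.2/500)^α = (94/100)^(1−α); take logs: α·ln(338.2/500) = (1−α)·ln(94/100), i.e. α·-0.390971 = (1−α)·-0.061875.
Thus α·(-0.452846) = -0.061875, so α = -0.061875/-0.452846 ≈ 0.137.

α ≈ 0.137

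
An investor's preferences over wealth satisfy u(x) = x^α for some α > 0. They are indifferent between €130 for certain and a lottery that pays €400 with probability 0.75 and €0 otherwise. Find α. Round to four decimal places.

The lottery's expected utility is 0.75·u(400) + 0.25·u(0) = 0.75·400^α (since u(0) = 0 for α > 0).
Indifference: 130^α = 0.75·400^α, so (130/400)^α = 0.75.
Taking logs: α·ln(130/400) = ln(0.75), so α = -0.2876821 / -1.1239301 ≈ 0.2560.

α ≈ 0.2560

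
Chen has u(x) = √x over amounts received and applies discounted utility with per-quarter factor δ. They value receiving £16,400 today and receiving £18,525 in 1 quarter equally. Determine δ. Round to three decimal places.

δ ≈ 0.941

Indifference means u(16400) = δ · u(18525), so δ = u(16400)/u(18525).
Since u(x) = √x, δ = √(16400/18525) = 0.94090.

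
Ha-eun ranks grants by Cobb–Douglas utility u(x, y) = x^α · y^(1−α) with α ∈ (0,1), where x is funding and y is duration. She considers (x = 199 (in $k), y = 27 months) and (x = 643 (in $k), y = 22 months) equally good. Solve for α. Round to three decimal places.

The Cobb–Douglas utilities coincide, so 199^α·27^(1−α) = 643^α·22^(1−α).
(199/643)^α = (22/27)^(1−α); take logs: α·ln(199/643) = (1−α)·ln(22/27), i.e. α·-1.172840 = (1−α)·-0.204794.
Thus α·(-1.377634) = -0.204794, so α = -0.204794/-1.377634 ≈ 0.149.

α ≈ 0.149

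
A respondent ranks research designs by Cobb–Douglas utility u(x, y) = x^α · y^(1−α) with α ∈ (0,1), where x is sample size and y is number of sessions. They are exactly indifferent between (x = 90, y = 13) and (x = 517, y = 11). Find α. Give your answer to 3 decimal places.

Set the two utilities equal: 90^α·13^(1−α) = 517^α·11^(1−α).
Taking logs: α·ln 90 + (1−α)·ln 13 = α·ln 517 + (1−α)·ln 11, i.e. α·-1.748233 = (1−α)·-0.167054.
So α/(1−α) = (-0.167054)/(-1.748233) = 0.095556, and α = 0.095556/1.095556 ≈ 0.087.

α ≈ 0.087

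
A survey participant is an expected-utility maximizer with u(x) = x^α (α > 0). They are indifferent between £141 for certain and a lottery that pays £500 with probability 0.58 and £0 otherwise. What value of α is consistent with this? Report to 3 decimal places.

The lottery's expected utility is 0.58·u(500) + 0.42·u(0) = 0.58·500^α (since u(0) = 0 for α > 0).
Setting u(141) equal to that: 141^α = 0.58·500^α ⇒ (141/500)^α = 0.58.
α = ln(0.58) / ln(141/500) = -0.544727/-1.265848 ≈ 0.430.

α ≈ 0.430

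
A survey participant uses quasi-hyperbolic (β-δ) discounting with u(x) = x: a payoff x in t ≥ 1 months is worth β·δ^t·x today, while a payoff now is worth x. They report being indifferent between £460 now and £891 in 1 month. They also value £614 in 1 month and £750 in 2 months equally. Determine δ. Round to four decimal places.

Both payoffs in the second observation are in the future, so β drops out: δ^1·614 = δ^2·750 ⇒ δ = 614/750 = 0.81867.

δ ≈ 0.8187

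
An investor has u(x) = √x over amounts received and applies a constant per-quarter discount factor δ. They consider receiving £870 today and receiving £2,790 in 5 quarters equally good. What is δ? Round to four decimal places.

δ ≈ 0.8900

Equating discounted utilities: u(870) = δ^5·u(2790) ⇒ δ^5 = u(870)/u(2790).
With u(x) = √x: δ^5 = √870/√2790 = √(870/2790) = 0.55842.
Hence δ = (0.55842)^(1/5) = 0.890003.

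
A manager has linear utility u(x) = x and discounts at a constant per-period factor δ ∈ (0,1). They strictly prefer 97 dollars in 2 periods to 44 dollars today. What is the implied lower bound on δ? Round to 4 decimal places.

Under u(x) = x this choice says 44 < δ^2·97.
Dividing by 97: δ^2 > 0.45361. Both sides are positive, so the square root keeps the direction.
δ > (44/97)^(1/2) ≈ 0.6735.

δ > 0.6735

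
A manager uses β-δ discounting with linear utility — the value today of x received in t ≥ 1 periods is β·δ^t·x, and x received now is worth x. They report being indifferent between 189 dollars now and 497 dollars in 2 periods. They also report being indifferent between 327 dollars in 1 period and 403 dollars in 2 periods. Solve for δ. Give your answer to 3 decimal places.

From the later pair, β·δ^1·327 = β·δ^2·403; dividing through, δ = 327/403 = 0.81141.

δ ≈ 0.811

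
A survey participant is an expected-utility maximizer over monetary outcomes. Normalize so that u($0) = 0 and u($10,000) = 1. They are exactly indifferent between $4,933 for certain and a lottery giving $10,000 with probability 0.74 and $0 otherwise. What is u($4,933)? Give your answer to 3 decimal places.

0.740

The indifference gives u($4,933) = 0.74·u($10,000) + 0.26·u($0) = 0.74·1 + 0.26·0 = 0.74.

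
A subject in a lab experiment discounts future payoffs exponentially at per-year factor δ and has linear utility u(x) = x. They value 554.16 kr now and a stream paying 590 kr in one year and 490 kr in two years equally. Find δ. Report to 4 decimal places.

δ ≈ 0.6200

The stream is worth 590δ + 490δ² today, so 590δ + 490δ² = 554.16.
So 490δ² + 590δ − 554.16 = 0.
By the quadratic formula (taking the positive root), δ = (−590 + √1434253.60) / 980 ≈ 0.6200.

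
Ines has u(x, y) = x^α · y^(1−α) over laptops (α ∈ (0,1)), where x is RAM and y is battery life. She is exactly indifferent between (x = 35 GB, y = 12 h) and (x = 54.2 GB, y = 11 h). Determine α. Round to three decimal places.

α ≈ 0.166

The Cobb–Douglas utilities coincide, so 35^α·12^(1−α) = 54.2^α·11^(1−α).
(35/54.2)^α = (11/12)^(1−α); take logs: α·ln(35/54.2) = (1−α)·ln(11/12), i.e. α·-0.437333 = (1−α)·-0.087011.
With A = -0.437333 and B = -0.087011: α·A = (1−α)·B, so α = B/(A+B) = -0.087011/-0.524344 ≈ 0.166.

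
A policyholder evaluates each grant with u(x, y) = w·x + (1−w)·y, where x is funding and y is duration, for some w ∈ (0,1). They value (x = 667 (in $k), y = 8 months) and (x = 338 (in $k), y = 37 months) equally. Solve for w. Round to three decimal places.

w = 0.081

Equating utilities: w·667 + (1−w)·8 = w·338 + (1−w)·37.
Collecting terms: w·329 = (1−w)·29.
So w/(1−w) = 29/329 = 0.0881, giving w = 29/(329+29) = 0.081.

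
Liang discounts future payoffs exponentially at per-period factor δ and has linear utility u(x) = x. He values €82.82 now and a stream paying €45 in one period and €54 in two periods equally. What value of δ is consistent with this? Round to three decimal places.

Equating present values: 82.82 = 45δ + 54δ².
So 54δ² + 45δ − 82.82 = 0.
The positive root is δ = [−45 + √(45² + 4·54·82.82)] / (2·54) = (−45 + 141.117)/108 ≈ 0.890.

δ ≈ 0.890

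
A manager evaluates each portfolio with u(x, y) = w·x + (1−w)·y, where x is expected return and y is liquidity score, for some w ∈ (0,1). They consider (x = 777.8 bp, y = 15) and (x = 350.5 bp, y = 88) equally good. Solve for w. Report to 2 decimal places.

Equating utilities: w·777.8 + (1−w)·15 = w·350.5 + (1−w)·88.
Rearranging, 427.3·w − 73·(1−w) = 0.
Hence w = 73/(427.3+73) = 73/500.3 = 0.15.

w = 0.15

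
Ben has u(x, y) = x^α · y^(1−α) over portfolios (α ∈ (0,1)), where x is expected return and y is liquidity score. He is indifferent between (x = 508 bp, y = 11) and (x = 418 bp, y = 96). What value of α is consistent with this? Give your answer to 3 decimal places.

α ≈ 0.917

Indifference: 508^α · 11^(1−α) = 418^α · 96^(1−α).
Taking logs: α·ln 508 + (1−α)·ln 11 = α·ln 418 + (1−α)·ln 96, i.e. α·0.195000 = (1−α)·2.166453.
So α/(1−α) = (2.166453)/(0.195000) = 11.110015, and α = 11.110015/12.110015 ≈ 0.917.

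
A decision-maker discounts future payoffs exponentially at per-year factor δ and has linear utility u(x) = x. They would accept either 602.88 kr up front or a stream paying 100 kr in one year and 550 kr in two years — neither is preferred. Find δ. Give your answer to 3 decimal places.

The stream is worth 100δ + 550δ² today, so 100δ + 550δ² = 602.88.
So 550δ² + 100δ − 602.88 = 0.
The positive root is δ = [−100 + √(100² + 4·550·602.88)] / (2·550) = (−100 + 1156.000)/1100 ≈ 0.960.

δ ≈ 0.960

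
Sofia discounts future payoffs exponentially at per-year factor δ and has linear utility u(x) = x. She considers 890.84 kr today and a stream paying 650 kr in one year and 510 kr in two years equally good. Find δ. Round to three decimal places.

δ ≈ 0.830

The stream is worth 650δ + 510δ² today, so 650δ + 510δ² = 890.84.
So 510δ² + 650δ − 890.84 = 0.
The positive root is δ = [−650 + √(650² + 4·510·890.84)] / (2·510) = (−650 + 1496.601)/1020 ≈ 0.830.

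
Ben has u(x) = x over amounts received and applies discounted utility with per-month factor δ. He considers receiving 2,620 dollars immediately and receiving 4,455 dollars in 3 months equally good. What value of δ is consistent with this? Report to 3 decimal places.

δ ≈ 0.838

The payoff in 3 months is discounted by δ^3, so u(2620) = δ^3·u(4455) and δ^3 = u(2620)/u(4455).
With u(x) = x: δ^3 = 2620/4455 = 0.58810.
Hence δ = (0.58810)^(1/3) = 0.83782.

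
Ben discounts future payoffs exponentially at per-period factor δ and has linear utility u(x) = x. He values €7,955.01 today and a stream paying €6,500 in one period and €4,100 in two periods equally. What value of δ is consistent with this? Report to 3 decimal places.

δ ≈ 0.810

Equating present values: 7955.01 = 6500δ + 4100δ².
That is, 4100δ² + 6500δ − 7955.01 = 0, a quadratic in δ.
The positive root is δ = [−6500 + √(6500² + 4·4100·7955.01)] / (2·4100) = (−6500 + 13142.000)/8200 ≈ 0.810.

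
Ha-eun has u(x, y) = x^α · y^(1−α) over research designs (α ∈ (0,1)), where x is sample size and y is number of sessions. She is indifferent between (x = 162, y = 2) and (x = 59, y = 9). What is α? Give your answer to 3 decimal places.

Indifference: 162^α · 2^(1−α) = 59^α · 9^(1−α).
(162/59)^α = (9/2)^(1−α); take logs: α·ln(162/59) = (1−α)·ln(9/2), i.e. α·1.010059 = (1−α)·1.504077.
So α/(1−α) = (1.504077)/(1.010059) = 1.489098, and α = 1.489098/2.489098 ≈ 0.598.

α ≈ 0.598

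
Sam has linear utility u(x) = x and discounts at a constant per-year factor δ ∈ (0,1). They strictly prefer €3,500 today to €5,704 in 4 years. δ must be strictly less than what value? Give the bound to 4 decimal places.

Comparing present values: 3500 > δ^4·5704.
Dividing by 5704: δ^4 < 0.61360. Both sides are positive, so the 4th root keeps the direction.
δ < (3500/5704)^(1/4) ≈ 0.8851.

δ < 0.8851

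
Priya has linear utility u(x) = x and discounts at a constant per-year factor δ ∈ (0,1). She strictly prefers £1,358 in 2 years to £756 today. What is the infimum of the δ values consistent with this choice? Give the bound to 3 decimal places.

Under u(x) = x this choice says 756 < δ^2·1358.
Dividing by 1358: δ^2 > 0.55670. Both sides are positive, so the square root keeps the direction.
δ > 0.55670^(1/2) = 0.746.

δ > 0.746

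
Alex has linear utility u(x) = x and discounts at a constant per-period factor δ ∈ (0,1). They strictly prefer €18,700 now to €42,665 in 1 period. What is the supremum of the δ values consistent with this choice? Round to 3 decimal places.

δ < 0.438

The preference means 18700 > δ·42665.
So δ < 18700/42665 = 0.43830.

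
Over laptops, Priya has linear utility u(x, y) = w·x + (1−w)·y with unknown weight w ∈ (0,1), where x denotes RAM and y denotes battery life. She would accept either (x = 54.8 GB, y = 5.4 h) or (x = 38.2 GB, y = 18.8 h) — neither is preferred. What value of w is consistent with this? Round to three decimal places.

u(54.8,5.4) = u(38.2,18.8) means w·54.8 + (1−w)·5.4 = w·38.2 + (1−w)·18.8.
Rearranging, 16.6·w − 13.4·(1−w) = 0.
Hence w = 13.4/(16.6+13.4) = 13.4/30 = 0.447.

w = 0.447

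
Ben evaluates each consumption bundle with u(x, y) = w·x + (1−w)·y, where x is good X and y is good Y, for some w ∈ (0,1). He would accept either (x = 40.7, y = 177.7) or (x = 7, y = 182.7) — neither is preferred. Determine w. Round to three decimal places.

w = 0.129

Indifference: w·40.7 + (1−w)·177.7 = w·7 + (1−w)·182.7.
w·(40.7−7) = (1−w)·(182.7−177.7), i.e. w·33.7 = (1−w)·5.
So w/(1−w) = 5/33.7 = 0.1484, giving w = 5/(33.7+5) = 0.129.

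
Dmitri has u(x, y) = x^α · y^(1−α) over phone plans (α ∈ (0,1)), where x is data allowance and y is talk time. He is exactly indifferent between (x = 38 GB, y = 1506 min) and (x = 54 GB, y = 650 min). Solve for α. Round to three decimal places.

α ≈ 0.705

Set the two utilities equal: 38^α·1506^(1−α) = 54^α·650^(1−α).
(38/54)^α = (650/1506)^(1−α); take logs: α·ln(38/54) = (1−α)·ln(650/1506), i.e. α·-0.351398 = (1−α)·-0.840240.
With A = -0.351398 and B = -0.840240: α·A = (1−α)·B, so α = B/(A+B) = -0.840240/-1.191638 ≈ 0.705.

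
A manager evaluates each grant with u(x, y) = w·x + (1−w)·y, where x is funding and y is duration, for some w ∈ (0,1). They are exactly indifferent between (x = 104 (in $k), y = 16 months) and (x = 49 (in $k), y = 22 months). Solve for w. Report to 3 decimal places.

w = 0.098

Indifference: w·104 + (1−w)·16 = w·49 + (1−w)·22.
Rearranging, 55·w − 6·(1−w) = 0.
Hence w = 6/(55+6) = 6/61 = 0.098.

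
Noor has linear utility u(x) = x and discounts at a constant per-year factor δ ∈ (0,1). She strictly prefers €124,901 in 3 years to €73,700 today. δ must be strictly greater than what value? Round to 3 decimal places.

δ > 0.839

Comparing present values: 73700 < δ^3·124901.
Hence δ^3 > 73700/124901 = 0.59007, and x ↦ x^(1/3) is increasing on (0,∞).
δ > (73700/124901)^(1/3) ≈ 0.839.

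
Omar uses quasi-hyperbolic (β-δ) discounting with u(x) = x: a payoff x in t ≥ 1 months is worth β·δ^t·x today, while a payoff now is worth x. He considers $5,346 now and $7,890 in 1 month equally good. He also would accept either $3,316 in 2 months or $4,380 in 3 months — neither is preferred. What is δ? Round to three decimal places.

δ ≈ 0.757

From the later pair, β·δ^2·3316 = β·δ^3·4380; dividing through, δ = 3316/4380 = 0.75708.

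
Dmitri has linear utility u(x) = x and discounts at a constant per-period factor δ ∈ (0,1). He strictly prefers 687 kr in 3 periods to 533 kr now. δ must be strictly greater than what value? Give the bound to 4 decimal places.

δ > 0.9189

Comparing present values: 533 < δ^3·687.
So δ^3 > 533/687 = 0.77584; taking the cube root of both positive sides preserves the inequality.
δ > 0.77584^(1/3) = 0.9189.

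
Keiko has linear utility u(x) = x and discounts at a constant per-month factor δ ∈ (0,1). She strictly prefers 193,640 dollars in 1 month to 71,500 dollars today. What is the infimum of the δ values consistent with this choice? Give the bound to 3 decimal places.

Comparing present values: 71500 < δ·193640.
So δ > 71500/193640 = 0.36924.

δ > 0.369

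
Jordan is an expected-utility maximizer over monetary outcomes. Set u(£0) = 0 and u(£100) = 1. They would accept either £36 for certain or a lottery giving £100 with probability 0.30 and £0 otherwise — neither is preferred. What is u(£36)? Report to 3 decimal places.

By the standard-gamble method, u(£36) is just the indifference probability on the best outcome: 0.30.

0.300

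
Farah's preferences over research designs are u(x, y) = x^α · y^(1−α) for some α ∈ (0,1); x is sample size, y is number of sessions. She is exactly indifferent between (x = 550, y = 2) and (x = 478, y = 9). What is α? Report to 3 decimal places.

The Cobb–Douglas utilities coincide, so 550^α·2^(1−α) = 478^α·9^(1−α).
(550/478)^α = (9/2)^(1−α); take logs: α·ln(550/478) = (1−α)·ln(9/2), i.e. α·0.140308 = (1−α)·1.504077.
Thus α·(1.644385) = 1.504077, so α = 1.504077/1.644385 ≈ 0.915.

α ≈ 0.915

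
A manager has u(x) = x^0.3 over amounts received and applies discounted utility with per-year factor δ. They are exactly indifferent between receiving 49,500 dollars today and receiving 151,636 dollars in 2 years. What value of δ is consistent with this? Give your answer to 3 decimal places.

Indifference means u(49500) = δ^2 · u(151636), so δ^2 = u(49500)/u(151636).
Since u(x) = x^0.3, δ^2 = (49500/151636)^0.3 = 0.32644^0.3 = 0.71473.
So δ = 0.71473^(1/2) ≈ 0.845.

δ ≈ 0.845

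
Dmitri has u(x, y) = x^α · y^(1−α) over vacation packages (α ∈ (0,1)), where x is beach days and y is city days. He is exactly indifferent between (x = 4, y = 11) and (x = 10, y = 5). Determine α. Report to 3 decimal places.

α ≈ 0.463

Indifference: 4^α · 11^(1−α) = 10^α · 5^(1−α).
(4/10)^α = (5/11)^(1−α); take logs: α·ln(4/10) = (1−α)·ln(5/11), i.e. α·-0.916291 = (1−α)·-0.788457.
Thus α·(-1.704748) = -0.788457, so α = -0.788457/-1.704748 ≈ 0.463.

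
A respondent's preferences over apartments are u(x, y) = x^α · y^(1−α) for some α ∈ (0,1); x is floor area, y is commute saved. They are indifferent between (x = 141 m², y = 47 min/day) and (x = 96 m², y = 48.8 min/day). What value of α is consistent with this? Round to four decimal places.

The Cobb–Douglas utilities coincide, so 141^α·47^(1−α) = 96^α·48.8^(1−α).
Rearrange to (141/96)^α = (48.8/47)^(1−α) and take logs: α·0.3844117 = (1−α)·0.0375827.
Thus α·(0.4219944) = 0.0375827, so α = 0.0375827/0.4219944 ≈ 0.0891.

α ≈ 0.0891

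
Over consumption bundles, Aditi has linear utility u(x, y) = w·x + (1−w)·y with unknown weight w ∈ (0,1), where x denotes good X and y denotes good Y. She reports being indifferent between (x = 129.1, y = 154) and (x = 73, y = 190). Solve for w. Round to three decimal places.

w = 0.391

u(129.1,154) = u(73,190) means w·129.1 + (1−w)·154 = w·73 + (1−w)·190.
Rearranging, 56.1·w − 36·(1−w) = 0.
So w/(1−w) = 36/56.1 = 0.6417, giving w = 36/(56.1+36) = 0.391.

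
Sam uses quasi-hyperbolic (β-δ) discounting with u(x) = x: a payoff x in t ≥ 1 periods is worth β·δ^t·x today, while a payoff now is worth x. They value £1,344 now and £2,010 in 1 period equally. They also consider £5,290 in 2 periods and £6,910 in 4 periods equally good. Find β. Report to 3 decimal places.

Both payoffs in the second observation are in the future, so β drops out: δ^2·5290 = δ^4·6910 ⇒ δ^2 = 5290/6910 = 0.76556, so δ = 0.87496.
Substituting δ into 1344 = β·δ·2010: β = 1344/(1758.672) ≈ 0.764.

β ≈ 0.764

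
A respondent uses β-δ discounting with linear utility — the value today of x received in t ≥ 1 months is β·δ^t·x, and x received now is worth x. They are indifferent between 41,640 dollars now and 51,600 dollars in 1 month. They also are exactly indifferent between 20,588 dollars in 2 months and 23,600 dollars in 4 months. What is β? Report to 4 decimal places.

From the later pair, β·δ^2·20588 = β·δ^4·23600; dividing through, δ^2 = 20588/23600 = 0.87237, so δ = 0.93401.
Now use the now-vs-future pair: 41640 = β·δ·51600 gives β = 41640/(0.93401·51600) ≈ 0.8640.

β ≈ 0.8640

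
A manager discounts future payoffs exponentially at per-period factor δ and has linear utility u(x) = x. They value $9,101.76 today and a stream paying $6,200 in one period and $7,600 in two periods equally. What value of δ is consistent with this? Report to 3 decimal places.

δ ≈ 0.760

Equating present values: 9101.76 = 6200δ + 7600δ².
That is, 7600δ² + 6200δ − 9101.76 = 0, a quadratic in δ.
The positive root is δ = [−6200 + √(6200² + 4·7600·9101.76)] / (2·7600) = (−6200 + 17752.000)/15200 ≈ 0.760.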